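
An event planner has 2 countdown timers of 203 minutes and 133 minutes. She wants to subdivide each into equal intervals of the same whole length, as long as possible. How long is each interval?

7 minutes

The interval must divide each timer length; the longest such is the gcd.
203 = 7 × 29
133 = 7 × 19
gcd(203, 133) = 7.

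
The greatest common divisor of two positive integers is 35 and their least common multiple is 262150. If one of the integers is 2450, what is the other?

3745

For two integers, gcd × lcm = product, so the other is (35 × 262150) / 2450 = 9175250 / 2450 = 3745.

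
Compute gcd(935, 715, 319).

935 = 5 × 11 × 17
715 = 5 × 11 × 13
319 = 11 × 29
gcd(935, 715, 319) = 11.

11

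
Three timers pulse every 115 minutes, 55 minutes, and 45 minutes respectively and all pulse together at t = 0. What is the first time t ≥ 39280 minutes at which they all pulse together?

45540 minutes

Joint pulses occur at multiples of LCM(115, 55, 45).
115 = 5 × 23
55 = 5 × 11
45 = 3^2 × 5
LCM(115, 55, 45) = 3^2 × 5 × 11 × 23 = 11385.
Smallest multiple of 11385 that is ≥ 39280: ⌈39280/11385⌉ × 11385 = 4 × 11385 = 45540.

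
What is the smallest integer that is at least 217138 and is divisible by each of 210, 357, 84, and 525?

249900

The integer must be a common multiple of 210, 357, 84, and 525, so a multiple of their LCM.
210 = 2 × 3 × 5 × 7
357 = 3 × 7 × 17
84 = 2^2 × 3 × 7
525 = 3 × 5^2 × 7
LCM(210, 357, 84, 525) = 2^2 × 3 × 5^2 × 7 × 17 = 35700.
Smallest multiple of 35700 that is ≥ 217138: ⌈217138/35700⌉ × 35700 = 7 × 35700 = 249900.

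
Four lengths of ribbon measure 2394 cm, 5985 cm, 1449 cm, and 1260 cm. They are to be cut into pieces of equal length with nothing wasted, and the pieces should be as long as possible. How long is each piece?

63 cm

Each piece length must divide every original length, so the longest possible is gcd(2394, 5985, 1449, 1260).
2394 = 2 × 3^2 × 7 × 19
5985 = 3^2 × 5 × 7 × 19
1449 = 3^2 × 7 × 23
1260 = 2^2 × 3^2 × 5 × 7
gcd(2394, 5985, 1449, 1260) = 3^2 × 7 = 63.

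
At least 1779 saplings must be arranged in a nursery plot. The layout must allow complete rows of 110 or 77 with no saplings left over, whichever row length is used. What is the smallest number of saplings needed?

The number of saplings must be a common multiple of 110 and 77, so a multiple of their LCM.
110 = 2 × 5 × 11
77 = 7 × 11
LCM(110, 77) = 2 × 5 × 7 × 11 = 770.
Smallest multiple of 770 that is ≥ 1779: ⌈1779/770⌉ × 770 = 3 × 770 = 2310.

2310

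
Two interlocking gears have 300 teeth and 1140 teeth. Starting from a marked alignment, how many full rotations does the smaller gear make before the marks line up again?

19 rotations

The first common completion time is the LCM of the periods.
300 = 2^2 × 3 × 5^2
1140 = 2^2 × 3 × 5 × 19
LCM(300, 1140) = 2^2 × 3 × 5^2 × 19 = 5700.
Rotations for period 300: 5700 / 300 = 19.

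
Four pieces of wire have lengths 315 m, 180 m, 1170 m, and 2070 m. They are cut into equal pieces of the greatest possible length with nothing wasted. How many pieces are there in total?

83

Piece length = gcd(315, 180, 1170, 2070).
315 = 3^2 × 5 × 7
180 = 2^2 × 3^2 × 5
1170 = 2 × 3^2 × 5 × 13
2070 = 2 × 3^2 × 5 × 23
gcd(315, 180, 1170, 2070) = 3^2 × 5 = 45.
Total pieces = 315/45 + 180/45 + 1170/45 + 2070/45 = 7 + 4 + 26 + 46 = 83.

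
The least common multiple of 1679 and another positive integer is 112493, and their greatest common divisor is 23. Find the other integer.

1541

gcd × lcm = product of the two integers, so the other integer is (23 × 112493) / 1679 = 1541.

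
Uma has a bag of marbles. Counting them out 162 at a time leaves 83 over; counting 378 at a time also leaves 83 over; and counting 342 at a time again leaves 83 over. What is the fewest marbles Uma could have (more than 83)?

21629

N − 83 must be a common multiple of 162, 378, and 342.
162 = 2 × 3^4
378 = 2 × 3^3 × 7
342 = 2 × 3^2 × 19
LCM(162, 378, 342) = 2 × 3^4 × 7 × 19 = 21546.
Smallest N > 83 is LCM + 83 = 21546 + 83 = 21629.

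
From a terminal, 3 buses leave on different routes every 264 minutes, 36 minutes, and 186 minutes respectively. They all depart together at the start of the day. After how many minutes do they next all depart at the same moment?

24552 minutes

We need the least common multiple of the intervals.
264 = 2^3 × 3 × 11
36 = 2^2 × 3^2
186 = 2 × 3 × 31
LCM(264, 36, 186) = 2^3 × 3^2 × 11 × 31 = 24552.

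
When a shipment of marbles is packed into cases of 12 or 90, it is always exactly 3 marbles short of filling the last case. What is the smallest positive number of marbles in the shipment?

177

Being 3 short of a full case of size k means N ≡ −3 (mod k), i.e. N + 3 is a multiple of each size.
12 = 2^2 × 3
90 = 2 × 3^2 × 5
LCM(12, 90) = 2^2 × 3^2 × 5 = 180.
Smallest positive N is 180 − 3 = 177.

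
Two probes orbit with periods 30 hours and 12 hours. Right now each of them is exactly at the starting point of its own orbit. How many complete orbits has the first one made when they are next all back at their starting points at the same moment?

The first common completion time is the LCM of the periods.
30 = 2 × 3 × 5
12 = 2^2 × 3
LCM(30, 12) = 2^2 × 3 × 5 = 60.
Orbits for period 30: 60 / 30 = 2.

2 orbits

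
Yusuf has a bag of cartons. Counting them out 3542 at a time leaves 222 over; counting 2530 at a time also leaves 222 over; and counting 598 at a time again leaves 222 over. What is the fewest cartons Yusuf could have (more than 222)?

N − 222 must be a common multiple of 3542, 2530, and 598.
3542 = 2 × 7 × 11 × 23
2530 = 2 × 5 × 11 × 23
598 = 2 × 13 × 23
LCM(3542, 2530, 598) = 2 × 5 × 7 × 11 × 13 × 23 = 230230.
Smallest N > 222 is LCM + 222 = 230230 + 222 = 230452.

230452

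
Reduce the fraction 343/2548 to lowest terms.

343 = 7^3
2548 = 2^2 × 7^2 × 13
gcd(343, 2548) = 7^2 = 49.
Divide numerator and denominator by 49: 343/2548 = 7/52.

7/52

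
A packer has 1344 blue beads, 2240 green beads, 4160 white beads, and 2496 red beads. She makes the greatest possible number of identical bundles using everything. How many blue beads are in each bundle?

Number of bundles = gcd(1344, 2240, 4160, 2496).
1344 = 2^6 × 3 × 7
2240 = 2^6 × 5 × 7
4160 = 2^6 × 5 × 13
2496 = 2^6 × 3 × 13
gcd(1344, 2240, 4160, 2496) = 2^6 = 64.
blue beads per bundle = 1344 / 64 = 21.

21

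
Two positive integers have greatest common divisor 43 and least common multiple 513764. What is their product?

22091852

For any two positive integers, gcd × lcm = product = 43 × 513764 = 22091852.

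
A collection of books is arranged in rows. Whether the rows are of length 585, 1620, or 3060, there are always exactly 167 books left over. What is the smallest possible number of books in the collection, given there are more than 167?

358187

N − 167 must be a common multiple of 585, 1620, and 3060.
585 = 3^2 × 5 × 13
1620 = 2^2 × 3^4 × 5
3060 = 2^2 × 3^2 × 5 × 17
LCM(585, 1620, 3060) = 2^2 × 3^4 × 5 × 13 × 17 = 358020.
Smallest N > 167 is LCM + 167 = 358020 + 167 = 358187.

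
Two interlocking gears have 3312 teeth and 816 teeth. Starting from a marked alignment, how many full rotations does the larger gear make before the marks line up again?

17 rotations

The first common completion time is the LCM of the periods.
3312 = 2^4 × 3^2 × 23
816 = 2^4 × 3 × 17
LCM(3312, 816) = 2^4 × 3^2 × 17 × 23 = 56304.
Rotations for period 3312: 56304 / 3312 = 17.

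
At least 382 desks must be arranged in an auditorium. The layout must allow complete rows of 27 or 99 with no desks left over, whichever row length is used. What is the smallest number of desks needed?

The number of desks must be a common multiple of 27 and 99, so a multiple of their LCM.
27 = 3^3
99 = 3^2 × 11
LCM(27, 99) = 3^3 × 11 = 297.
Smallest multiple of 297 that is ≥ 382: ⌈382/297⌉ × 297 = 2 × 297 = 594.

594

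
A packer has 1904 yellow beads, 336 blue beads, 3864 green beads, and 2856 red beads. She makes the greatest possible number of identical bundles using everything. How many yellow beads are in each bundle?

Number of bundles = gcd(1904, 336, 3864, 2856).
1904 = 2^4 × 7 × 17
336 = 2^4 × 3 × 7
3864 = 2^3 × 3 × 7 × 23
2856 = 2^3 × 3 × 7 × 17
gcd(1904, 336, 3864, 2856) = 2^3 × 7 = 56.
yellow beads per bundle = 1904 / 56 = 34.

34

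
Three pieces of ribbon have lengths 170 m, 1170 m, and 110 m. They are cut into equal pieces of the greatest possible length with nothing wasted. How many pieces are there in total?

Piece length = gcd(170, 1170, 110).
170 = 2 × 5 × 17
1170 = 2 × 3^2 × 5 × 13
110 = 2 × 5 × 11
gcd(170, 1170, 110) = 2 × 5 = 10.
Total pieces = 170/10 + 1170/10 + 110/10 = 17 + 117 + 11 = 145.

145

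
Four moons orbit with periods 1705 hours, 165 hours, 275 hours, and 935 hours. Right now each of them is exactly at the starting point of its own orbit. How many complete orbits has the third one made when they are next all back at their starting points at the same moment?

1581 orbits

They are all back at their starting positions together after one LCM of the periods.
1705 = 5 × 11 × 31
165 = 3 × 5 × 11
275 = 5^2 × 11
935 = 5 × 11 × 17
LCM(1705, 165, 275, 935) = 3 × 5^2 × 11 × 17 × 31 = 434775.
Orbits for period 275: 434775 / 275 = 1581.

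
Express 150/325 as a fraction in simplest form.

6/13

150 = 2 × 3 × 5^2
325 = 5^2 × 13
gcd(150, 325) = 5^2 = 25.
Divide numerator and denominator by 25: 150/325 = 6/13.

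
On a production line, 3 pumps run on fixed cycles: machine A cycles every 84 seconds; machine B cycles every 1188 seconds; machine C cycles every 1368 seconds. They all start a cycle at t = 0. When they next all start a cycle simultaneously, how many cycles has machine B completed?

266 cycles

All finish a whole number of cycles simultaneously at t = LCM of the periods.
84 = 2^2 × 3 × 7
1188 = 2^2 × 3^3 × 11
1368 = 2^3 × 3^2 × 19
LCM(84, 1188, 1368) = 2^3 × 3^3 × 7 × 11 × 19 = 316008.
Cycles for period 1188: 316008 / 1188 = 266.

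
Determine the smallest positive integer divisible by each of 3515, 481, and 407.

502645

3515 = 5 × 19 × 37
481 = 13 × 37
407 = 11 × 37
LCM(3515, 481, 407) = 5 × 11 × 13 × 19 × 37 = 502645.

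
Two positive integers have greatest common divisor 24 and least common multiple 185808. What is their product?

4459392

For any two positive integers, gcd × lcm = product = 24 × 185808 = 4459392.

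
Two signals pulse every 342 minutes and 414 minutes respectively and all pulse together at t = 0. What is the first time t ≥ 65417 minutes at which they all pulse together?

70794 minutes

Joint pulses occur at multiples of LCM(342, 414).
342 = 2 × 3^2 × 19
414 = 2 × 3^2 × 23
LCM(342, 414) = 2 × 3^2 × 19 × 23 = 7866.
Smallest multiple of 7866 that is ≥ 65417: ⌈65417/7866⌉ × 7866 = 9 × 7866 = 70794.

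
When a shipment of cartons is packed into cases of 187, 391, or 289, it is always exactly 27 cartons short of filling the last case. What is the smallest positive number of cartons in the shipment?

Being 27 short of a full case of size k means N ≡ −27 (mod k), i.e. N + 27 is a multiple of each size.
187 = 11 × 17
391 = 17 × 23
289 = 17^2
LCM(187, 391, 289) = 11 × 17^2 × 23 = 73117.
Smallest positive N is 73117 − 27 = 73090.

73090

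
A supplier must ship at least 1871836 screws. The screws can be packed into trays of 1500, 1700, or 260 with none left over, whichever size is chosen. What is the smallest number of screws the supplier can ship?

1989000

The number of screws must be a common multiple of 1500, 1700, and 260, so a multiple of their LCM.
1500 = 2^2 × 3 × 5^3
1700 = 2^2 × 5^2 × 17
260 = 2^2 × 5 × 13
LCM(1500, 1700, 260) = 2^2 × 3 × 5^3 × 13 × 17 = 331500.
Smallest multiple of 331500 that is ≥ 1871836: ⌈1871836/331500⌉ × 331500 = 6 × 331500 = 1989000.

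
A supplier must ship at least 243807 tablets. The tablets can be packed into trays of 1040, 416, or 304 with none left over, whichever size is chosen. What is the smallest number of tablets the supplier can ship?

The number of tablets must be a common multiple of 1040, 416, and 304, so a multiple of their LCM.
1040 = 2^4 × 5 × 13
416 = 2^5 × 13
304 = 2^4 × 19
LCM(1040, 416, 304) = 2^5 × 5 × 13 × 19 = 39520.
Smallest multiple of 39520 that is ≥ 243807: ⌈243807/39520⌉ × 39520 = 7 × 39520 = 276640.

276640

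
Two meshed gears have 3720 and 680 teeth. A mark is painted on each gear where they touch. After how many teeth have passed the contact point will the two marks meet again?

63240 teeth

They coincide at every common multiple of the periods; the first is the LCM.
3720 = 2^3 × 3 × 5 × 31
680 = 2^3 × 5 × 17
LCM(3720, 680) = 2^3 × 3 × 5 × 17 × 31 = 63240.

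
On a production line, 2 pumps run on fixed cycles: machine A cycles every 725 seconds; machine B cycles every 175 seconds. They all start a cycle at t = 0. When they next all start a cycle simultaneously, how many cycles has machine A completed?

7 cycles

All finish a whole number of cycles simultaneously at t = LCM of the periods.
725 = 5^2 × 29
175 = 5^2 × 7
LCM(725, 175) = 5^2 × 7 × 29 = 5075.
Cycles for period 725: 5075 / 725 = 7.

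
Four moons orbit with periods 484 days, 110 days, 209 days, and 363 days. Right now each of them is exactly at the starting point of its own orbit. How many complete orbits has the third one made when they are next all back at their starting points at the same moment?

660 orbits

The first common completion time is the LCM of the periods.
484 = 2^2 × 11^2
110 = 2 × 5 × 11
209 = 11 × 19
363 = 3 × 11^2
LCM(484, 110, 209, 363) = 2^2 × 3 × 5 × 11^2 × 19 = 137940.
Orbits for period 209: 137940 / 209 = 660.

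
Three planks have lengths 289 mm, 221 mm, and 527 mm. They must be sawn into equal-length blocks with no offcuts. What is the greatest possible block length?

17 mm

This is the greatest common divisor of 289, 221, and 527.
289 = 17^2
221 = 13 × 17
527 = 17 × 31
gcd(289, 221, 527) = 17.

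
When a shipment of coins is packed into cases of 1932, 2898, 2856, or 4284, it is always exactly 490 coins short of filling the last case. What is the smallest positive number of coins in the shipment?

196574

Being 490 short of a full case of size k means N ≡ −490 (mod k), i.e. N + 490 is a multiple of each size.
1932 = 2^2 × 3 × 7 × 23
2898 = 2 × 3^2 × 7 × 23
2856 = 2^3 × 3 × 7 × 17
4284 = 2^2 × 3^2 × 7 × 17
LCM(1932, 2898, 2856, 4284) = 2^3 × 3^2 × 7 × 17 × 23 = 197064.
Smallest positive N is 197064 − 490 = 196574.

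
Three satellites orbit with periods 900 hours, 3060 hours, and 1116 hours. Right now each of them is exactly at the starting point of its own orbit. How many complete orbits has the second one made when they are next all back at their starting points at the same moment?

155 orbits

All finish a whole number of cycles simultaneously at t = LCM of the periods.
900 = 2^2 × 3^2 × 5^2
3060 = 2^2 × 3^2 × 5 × 17
1116 = 2^2 × 3^2 × 31
LCM(900, 3060, 1116) = 2^2 × 3^2 × 5^2 × 17 × 31 = 474300.
Orbits for period 3060: 474300 / 3060 = 155.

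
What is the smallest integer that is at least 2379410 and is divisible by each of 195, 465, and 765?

2466360

The integer must be a common multiple of 195, 465, and 765, so a multiple of their LCM.
195 = 3 × 5 × 13
465 = 3 × 5 × 31
765 = 3^2 × 5 × 17
LCM(195, 465, 765) = 3^2 × 5 × 13 × 17 × 31 = 308295.
Smallest multiple of 308295 that is ≥ 2379410: ⌈2379410/308295⌉ × 308295 = 8 × 308295 = 2466360.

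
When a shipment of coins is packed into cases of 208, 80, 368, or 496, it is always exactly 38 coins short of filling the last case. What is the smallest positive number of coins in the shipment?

741482

Being 38 short of a full case of size k means N ≡ −38 (mod k), i.e. N + 38 is a multiple of each size.
208 = 2^4 × 13
80 = 2^4 × 5
368 = 2^4 × 23
496 = 2^4 × 31
LCM(208, 80, 368, 496) = 2^4 × 5 × 13 × 23 × 31 = 741520.
Smallest positive N is 741520 − 38 = 741482.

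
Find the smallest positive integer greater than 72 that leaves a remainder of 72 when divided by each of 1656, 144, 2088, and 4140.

N − 72 must be a common multiple of 1656, 144, 2088, and 4140.
1656 = 2^3 × 3^2 × 23
144 = 2^4 × 3^2
2088 = 2^3 × 3^2 × 29
4140 = 2^2 × 3^2 × 5 × 23
LCM(1656, 144, 2088, 4140) = 2^4 × 3^2 × 5 × 23 × 29 = 480240.
Smallest N > 72 is LCM + 72 = 480240 + 72 = 480312.

480312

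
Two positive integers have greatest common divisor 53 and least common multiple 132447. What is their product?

7019691

For any two positive integers, gcd × lcm = product = 53 × 132447 = 7019691.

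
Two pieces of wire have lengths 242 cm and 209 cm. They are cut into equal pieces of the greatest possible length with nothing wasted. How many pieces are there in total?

Piece length = gcd(242, 209).
242 = 2 × 11^2
209 = 11 × 19
gcd(242, 209) = 11.
Total pieces = 242/11 + 209/11 = 22 + 19 = 41.

41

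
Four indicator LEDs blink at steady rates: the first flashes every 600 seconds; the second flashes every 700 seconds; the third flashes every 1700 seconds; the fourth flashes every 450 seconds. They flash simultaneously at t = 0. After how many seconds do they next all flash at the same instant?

214200 seconds

They coincide at every common multiple of the periods; the first is the LCM.
600 = 2^3 × 3 × 5^2
700 = 2^2 × 5^2 × 7
1700 = 2^2 × 5^2 × 17
450 = 2 × 3^2 × 5^2
LCM(600, 700, 1700, 450) = 2^3 × 3^2 × 5^2 × 7 × 17 = 214200.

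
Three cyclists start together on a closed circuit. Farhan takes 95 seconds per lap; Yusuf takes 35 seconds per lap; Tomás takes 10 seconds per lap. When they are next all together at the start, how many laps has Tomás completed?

133 laps

They are all back at their starting positions together after one LCM of the periods.
95 = 5 × 19
35 = 5 × 7
10 = 2 × 5
LCM(95, 35, 10) = 2 × 5 × 7 × 19 = 1330.
Laps for period 10: 1330 / 10 = 133.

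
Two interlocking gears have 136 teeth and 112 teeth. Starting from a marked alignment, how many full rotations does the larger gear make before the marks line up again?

14 rotations

The first common completion time is the LCM of the periods.
136 = 2^3 × 17
112 = 2^4 × 7
LCM(136, 112) = 2^4 × 7 × 17 = 1904.
Rotations for period 136: 1904 / 136 = 14.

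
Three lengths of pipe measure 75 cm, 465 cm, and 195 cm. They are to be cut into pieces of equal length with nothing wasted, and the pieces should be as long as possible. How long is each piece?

The greatest length dividing all of 75, 465, and 195 is their gcd.
75 = 3 × 5^2
465 = 3 × 5 × 31
195 = 3 × 5 × 13
gcd(75, 465, 195) = 3 × 5 = 15.

15 cm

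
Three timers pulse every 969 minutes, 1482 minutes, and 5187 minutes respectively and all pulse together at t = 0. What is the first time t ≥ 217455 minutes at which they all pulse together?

352716 minutes

Joint pulses occur at multiples of LCM(969, 1482, 5187).
969 = 3 × 17 × 19
1482 = 2 × 3 × 13 × 19
5187 = 3 × 7 × 13 × 19
LCM(969, 1482, 5187) = 2 × 3 × 7 × 13 × 17 × 19 = 176358.
Smallest multiple of 176358 that is ≥ 217455: ⌈217455/176358⌉ × 176358 = 2 × 176358 = 352716.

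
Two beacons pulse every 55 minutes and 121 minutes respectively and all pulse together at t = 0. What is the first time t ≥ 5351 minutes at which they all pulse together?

Joint pulses occur at multiples of LCM(55, 121).
55 = 5 × 11
121 = 11^2
LCM(55, 121) = 5 × 11^2 = 605.
Smallest multiple of 605 that is ≥ 5351: ⌈5351/605⌉ × 605 = 9 × 605 = 5445.

5445 minutes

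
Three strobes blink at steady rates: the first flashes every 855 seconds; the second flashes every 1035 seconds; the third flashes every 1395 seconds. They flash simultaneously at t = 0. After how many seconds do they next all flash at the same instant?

They coincide at every common multiple of the periods; the first is the LCM.
855 = 3^2 × 5 × 19
1035 = 3^2 × 5 × 23
1395 = 3^2 × 5 × 31
LCM(855, 1035, 1395) = 3^2 × 5 × 19 × 23 × 31 = 609615.

609615 seconds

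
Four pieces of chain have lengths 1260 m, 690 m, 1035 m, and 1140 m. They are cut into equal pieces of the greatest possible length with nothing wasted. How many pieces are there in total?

Piece length = gcd(1260, 690, 1035, 1140).
1260 = 2^2 × 3^2 × 5 × 7
690 = 2 × 3 × 5 × 23
1035 = 3^2 × 5 × 23
1140 = 2^2 × 3 × 5 × 19
gcd(1260, 690, 1035, 1140) = 3 × 5 = 15.
Total pieces = 1260/15 + 690/15 + 1035/15 + 1140/15 = 84 + 46 + 69 + 76 = 275.

275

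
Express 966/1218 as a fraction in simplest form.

966 = 2 × 3 × 7 × 23
1218 = 2 × 3 × 7 × 29
gcd(966, 1218) = 2 × 3 × 7 = 42.
Divide numerator and denominator by 42: 966/1218 = 23/29.

23/29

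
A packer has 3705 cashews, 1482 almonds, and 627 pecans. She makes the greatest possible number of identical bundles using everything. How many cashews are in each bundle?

Number of bundles = gcd(3705, 1482, 627).
3705 = 3 × 5 × 13 × 19
1482 = 2 × 3 × 13 × 19
627 = 3 × 11 × 19
gcd(3705, 1482, 627) = 3 × 19 = 57.
cashews per bundle = 3705 / 57 = 65.

65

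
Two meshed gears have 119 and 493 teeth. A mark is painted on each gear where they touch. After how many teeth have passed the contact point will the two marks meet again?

3451 teeth

They coincide at every common multiple of the periods; the first is the LCM.
119 = 7 × 17
493 = 17 × 29
LCM(119, 493) = 7 × 17 × 29 = 3451.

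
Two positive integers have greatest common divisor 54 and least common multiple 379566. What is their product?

For any two positive integers, gcd × lcm = product = 54 × 379566 = 20496564.

20496564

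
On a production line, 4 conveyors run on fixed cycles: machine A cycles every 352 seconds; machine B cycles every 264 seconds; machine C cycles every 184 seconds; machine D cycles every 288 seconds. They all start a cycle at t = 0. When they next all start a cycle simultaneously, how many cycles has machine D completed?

All finish a whole number of cycles simultaneously at t = LCM of the periods.
352 = 2^5 × 11
264 = 2^3 × 3 × 11
184 = 2^3 × 23
288 = 2^5 × 3^2
LCM(352, 264, 184, 288) = 2^5 × 3^2 × 11 × 23 = 72864.
Cycles for period 288: 72864 / 288 = 253.

253 cycles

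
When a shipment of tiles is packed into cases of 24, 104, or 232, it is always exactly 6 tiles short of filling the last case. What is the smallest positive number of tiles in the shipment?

9042

Being 6 short of a full case of size k means N ≡ −6 (mod k), i.e. N + 6 is a multiple of each size.
24 = 2^3 × 3
104 = 2^3 × 13
232 = 2^3 × 29
LCM(24, 104, 232) = 2^3 × 3 × 13 × 29 = 9048.
Smallest positive N is 9048 − 6 = 9042.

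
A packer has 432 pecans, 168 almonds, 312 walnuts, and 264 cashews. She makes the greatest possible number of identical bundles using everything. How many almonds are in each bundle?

Number of bundles = gcd(432, 168, 312, 264).
432 = 2^4 × 3^3
168 = 2^3 × 3 × 7
312 = 2^3 × 3 × 13
264 = 2^3 × 3 × 11
gcd(432, 168, 312, 264) = 2^3 × 3 = 24.
almonds per bundle = 168 / 24 = 7.

7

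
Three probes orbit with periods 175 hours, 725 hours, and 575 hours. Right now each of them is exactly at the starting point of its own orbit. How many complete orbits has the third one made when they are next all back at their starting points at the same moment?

The first common completion time is the LCM of the periods.
175 = 5^2 × 7
725 = 5^2 × 29
575 = 5^2 × 23
LCM(175, 725, 575) = 5^2 × 7 × 23 × 29 = 116725.
Orbits for period 575: 116725 / 575 = 203.

203 orbits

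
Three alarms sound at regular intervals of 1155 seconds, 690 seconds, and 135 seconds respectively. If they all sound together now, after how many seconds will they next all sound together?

The first simultaneous occurrence is after LCM of the individual periods.
1155 = 3 × 5 × 7 × 11
690 = 2 × 3 × 5 × 23
135 = 3^3 × 5
LCM(1155, 690, 135) = 2 × 3^3 × 5 × 7 × 11 × 23 = 478170.

478170 seconds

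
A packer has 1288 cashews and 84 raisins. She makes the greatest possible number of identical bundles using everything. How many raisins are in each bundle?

3

Number of bundles = gcd(1288, 84).
1288 = 2^3 × 7 × 23
84 = 2^2 × 3 × 7
gcd(1288, 84) = 2^2 × 7 = 28.
raisins per bundle = 84 / 28 = 3.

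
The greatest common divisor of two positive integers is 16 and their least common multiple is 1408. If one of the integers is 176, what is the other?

For two integers, gcd × lcm = product, so the other is (16 × 1408) / 176 = 22528 / 176 = 128.

128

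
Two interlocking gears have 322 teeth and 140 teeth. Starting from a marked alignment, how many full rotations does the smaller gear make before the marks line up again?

23 rotations

The first common completion time is the LCM of the periods.
322 = 2 × 7 × 23
140 = 2^2 × 5 × 7
LCM(322, 140) = 2^2 × 5 × 7 × 23 = 3220.
Rotations for period 140: 3220 / 140 = 23.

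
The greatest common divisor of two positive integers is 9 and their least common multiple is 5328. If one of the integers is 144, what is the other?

333

For two integers, gcd × lcm = product, so the other is (9 × 5328) / 144 = 47952 / 144 = 333.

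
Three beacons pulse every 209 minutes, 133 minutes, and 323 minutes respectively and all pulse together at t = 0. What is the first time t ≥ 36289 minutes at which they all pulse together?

49742 minutes

Joint pulses occur at multiples of LCM(209, 133, 323).
209 = 11 × 19
133 = 7 × 19
323 = 17 × 19
LCM(209, 133, 323) = 7 × 11 × 17 × 19 = 24871.
Smallest multiple of 24871 that is ≥ 36289: ⌈36289/24871⌉ × 24871 = 2 × 24871 = 49742.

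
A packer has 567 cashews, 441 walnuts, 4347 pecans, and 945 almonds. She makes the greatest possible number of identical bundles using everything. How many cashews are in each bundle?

9

Number of bundles = gcd(567, 441, 4347, 945).
567 = 3^4 × 7
441 = 3^2 × 7^2
4347 = 3^3 × 7 × 23
945 = 3^3 × 5 × 7
gcd(567, 441, 4347, 945) = 3^2 × 7 = 63.
cashews per bundle = 567 / 63 = 9.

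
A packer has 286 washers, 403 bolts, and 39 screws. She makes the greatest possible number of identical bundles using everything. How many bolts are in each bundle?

Number of bundles = gcd(286, 403, 39).
286 = 2 × 11 × 13
403 = 13 × 31
39 = 3 × 13
gcd(286, 403, 39) = 13.
bolts per bundle = 403 / 13 = 31.

31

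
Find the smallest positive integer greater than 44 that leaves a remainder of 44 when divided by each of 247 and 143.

N − 44 must be a common multiple of 247 and 143.
247 = 13 × 19
143 = 11 × 13
LCM(247, 143) = 11 × 13 × 19 = 2717.
Smallest N > 44 is LCM + 44 = 2717 + 44 = 2761.

2761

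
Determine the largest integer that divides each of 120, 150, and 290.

120 = 2^3 × 3 × 5
150 = 2 × 3 × 5^2
290 = 2 × 5 × 29
gcd(120, 150, 290) = 2 × 5 = 10.

10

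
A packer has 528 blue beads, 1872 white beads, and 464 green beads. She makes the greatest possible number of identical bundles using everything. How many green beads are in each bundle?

29

Number of bundles = gcd(528, 1872, 464).
528 = 2^4 × 3 × 11
1872 = 2^4 × 3^2 × 13
464 = 2^4 × 29
gcd(528, 1872, 464) = 2^4 = 16.
green beads per bundle = 464 / 16 = 29.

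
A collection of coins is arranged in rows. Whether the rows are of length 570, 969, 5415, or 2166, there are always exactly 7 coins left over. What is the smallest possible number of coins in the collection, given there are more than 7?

184117

N − 7 must be a common multiple of 570, 969, 5415, and 2166.
570 = 2 × 3 × 5 × 19
969 = 3 × 17 × 19
5415 = 3 × 5 × 19^2
2166 = 2 × 3 × 19^2
LCM(570, 969, 5415, 2166) = 2 × 3 × 5 × 17 × 19^2 = 184110.
Smallest N > 7 is LCM + 7 = 184110 + 7 = 184117.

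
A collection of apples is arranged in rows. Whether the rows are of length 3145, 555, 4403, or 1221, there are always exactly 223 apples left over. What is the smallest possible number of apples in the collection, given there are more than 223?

726718

N − 223 must be a common multiple of 3145, 555, 4403, and 1221.
3145 = 5 × 17 × 37
555 = 3 × 5 × 37
4403 = 7 × 17 × 37
1221 = 3 × 11 × 37
LCM(3145, 555, 4403, 1221) = 3 × 5 × 7 × 11 × 17 × 37 = 726495.
Smallest N > 223 is LCM + 223 = 726495 + 223 = 726718.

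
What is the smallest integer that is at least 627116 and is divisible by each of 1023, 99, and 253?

635283

The integer must be a common multiple of 1023, 99, and 253, so a multiple of their LCM.
1023 = 3 × 11 × 31
99 = 3^2 × 11
253 = 11 × 23
LCM(1023, 99, 253) = 3^2 × 11 × 23 × 31 = 70587.
Smallest multiple of 70587 that is ≥ 627116: ⌈627116/70587⌉ × 70587 = 9 × 70587 = 635283.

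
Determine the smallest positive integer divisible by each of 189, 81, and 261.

189 = 3^3 × 7
81 = 3^4
261 = 3^2 × 29
LCM(189, 81, 261) = 3^4 × 7 × 29 = 16443.

16443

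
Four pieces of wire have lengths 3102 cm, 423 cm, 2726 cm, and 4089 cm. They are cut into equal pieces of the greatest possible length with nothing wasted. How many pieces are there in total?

220

Piece length = gcd(3102, 423, 2726, 4089).
3102 = 2 × 3 × 11 × 47
423 = 3^2 × 47
2726 = 2 × 29 × 47
4089 = 3 × 29 × 47
gcd(3102, 423, 2726, 4089) = 47.
Total pieces = 3102/47 + 423/47 + 2726/47 + 4089/47 = 66 + 9 + 58 + 87 = 220.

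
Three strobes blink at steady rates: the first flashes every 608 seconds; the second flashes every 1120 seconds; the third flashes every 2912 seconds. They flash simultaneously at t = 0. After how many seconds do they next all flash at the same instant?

276640 seconds

They coincide at every common multiple of the periods; the first is the LCM.
608 = 2^5 × 19
1120 = 2^5 × 5 × 7
2912 = 2^5 × 7 × 13
LCM(608, 1120, 2912) = 2^5 × 5 × 7 × 13 × 19 = 276640.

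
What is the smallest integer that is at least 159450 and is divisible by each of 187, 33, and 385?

The integer must be a common multiple of 187, 33, and 385, so a multiple of their LCM.
187 = 11 × 17
33 = 3 × 11
385 = 5 × 7 × 11
LCM(187, 33, 385) = 3 × 5 × 7 × 11 × 17 = 19635.
Smallest multiple of 19635 that is ≥ 159450: ⌈159450/19635⌉ × 19635 = 9 × 19635 = 176715.

176715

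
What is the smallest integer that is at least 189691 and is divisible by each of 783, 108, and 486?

The integer must be a common multiple of 783, 108, and 486, so a multiple of their LCM.
783 = 3^3 × 29
108 = 2^2 × 3^3
486 = 2 × 3^5
LCM(783, 108, 486) = 2^2 × 3^5 × 29 = 28188.
Smallest multiple of 28188 that is ≥ 189691: ⌈189691/28188⌉ × 28188 = 7 × 28188 = 197316.

197316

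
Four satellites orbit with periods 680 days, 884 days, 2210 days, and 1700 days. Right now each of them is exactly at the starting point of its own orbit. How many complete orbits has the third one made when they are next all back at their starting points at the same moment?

20 orbits

All finish a whole number of cycles simultaneously at t = LCM of the periods.
680 = 2^3 × 5 × 17
884 = 2^2 × 13 × 17
2210 = 2 × 5 × 13 × 17
1700 = 2^2 × 5^2 × 17
LCM(680, 884, 2210, 1700) = 2^3 × 5^2 × 13 × 17 = 44200.
Orbits for period 2210: 44200 / 2210 = 20.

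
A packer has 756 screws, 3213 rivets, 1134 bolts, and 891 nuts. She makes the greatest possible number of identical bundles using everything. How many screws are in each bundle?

Number of bundles = gcd(756, 3213, 1134, 891).
756 = 2^2 × 3^3 × 7
3213 = 3^3 × 7 × 17
1134 = 2 × 3^4 × 7
891 = 3^4 × 11
gcd(756, 3213, 1134, 891) = 3^3 = 27.
screws per bundle = 756 / 27 = 28.

28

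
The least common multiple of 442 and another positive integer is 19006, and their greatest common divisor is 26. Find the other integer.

gcd × lcm = product of the two integers, so the other integer is (26 × 19006) / 442 = 1118.

1118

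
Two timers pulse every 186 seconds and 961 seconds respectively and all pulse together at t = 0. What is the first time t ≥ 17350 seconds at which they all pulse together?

23064 seconds

Joint pulses occur at multiples of LCM(186, 961).
186 = 2 × 3 × 31
961 = 31^2
LCM(186, 961) = 2 × 3 × 31^2 = 5766.
Smallest multiple of 5766 that is ≥ 17350: ⌈17350/5766⌉ × 5766 = 4 × 5766 = 23064.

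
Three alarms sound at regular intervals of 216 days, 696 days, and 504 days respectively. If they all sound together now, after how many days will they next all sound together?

43848 days

The first simultaneous occurrence is after LCM of the individual periods.
216 = 2^3 × 3^3
696 = 2^3 × 3 × 29
504 = 2^3 × 3^2 × 7
LCM(216, 696, 504) = 2^3 × 3^3 × 7 × 29 = 43848.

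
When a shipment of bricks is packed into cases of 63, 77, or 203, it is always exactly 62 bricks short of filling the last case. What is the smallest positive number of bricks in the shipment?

Being 62 short of a full case of size k means N ≡ −62 (mod k), i.e. N + 62 is a multiple of each size.
63 = 3^2 × 7
77 = 7 × 11
203 = 7 × 29
LCM(63, 77, 203) = 3^2 × 7 × 11 × 29 = 20097.
Smallest positive N is 20097 − 62 = 20035.

20035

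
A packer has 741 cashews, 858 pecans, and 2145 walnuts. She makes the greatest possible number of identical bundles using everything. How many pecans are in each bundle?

22

Number of bundles = gcd(741, 858, 2145).
741 = 3 × 13 × 19
858 = 2 × 3 × 11 × 13
2145 = 3 × 5 × 11 × 13
gcd(741, 858, 2145) = 3 × 13 = 39.
pecans per bundle = 858 / 39 = 22.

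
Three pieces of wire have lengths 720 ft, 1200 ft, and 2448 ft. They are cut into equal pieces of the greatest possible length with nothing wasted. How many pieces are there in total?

91

Piece length = gcd(720, 1200, 2448).
720 = 2^4 × 3^2 × 5
1200 = 2^4 × 3 × 5^2
2448 = 2^4 × 3^2 × 17
gcd(720, 1200, 2448) = 2^4 × 3 = 48.
Total pieces = 720/48 + 1200/48 + 2448/48 = 15 + 25 + 51 = 91.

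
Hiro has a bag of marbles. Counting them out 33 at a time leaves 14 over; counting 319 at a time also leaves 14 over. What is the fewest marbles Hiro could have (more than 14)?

N − 14 must be a common multiple of 33 and 319.
33 = 3 × 11
319 = 11 × 29
LCM(33, 319) = 3 × 11 × 29 = 957.
Smallest N > 14 is LCM + 14 = 957 + 14 = 971.

971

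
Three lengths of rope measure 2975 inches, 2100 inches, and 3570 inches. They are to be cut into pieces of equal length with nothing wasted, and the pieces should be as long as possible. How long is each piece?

35 inches

Each piece length must divide every original length, so the longest possible is gcd(2975, 2100, 3570).
2975 = 5^2 × 7 × 17
2100 = 2^2 × 3 × 5^2 × 7
3570 = 2 × 3 × 5 × 7 × 17
gcd(2975, 2100, 3570) = 5 × 7 = 35.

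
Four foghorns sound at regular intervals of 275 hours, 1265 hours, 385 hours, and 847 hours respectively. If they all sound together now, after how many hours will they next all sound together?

487025 hours

The first simultaneous occurrence is after LCM of the individual periods.
275 = 5^2 × 11
1265 = 5 × 11 × 23
385 = 5 × 7 × 11
847 = 7 × 11^2
LCM(275, 1265, 385, 847) = 5^2 × 7 × 11^2 × 23 = 487025.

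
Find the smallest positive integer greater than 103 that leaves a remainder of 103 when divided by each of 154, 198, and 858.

N − 103 must be a common multiple of 154, 198, and 858.
154 = 2 × 7 × 11
198 = 2 × 3^2 × 11
858 = 2 × 3 × 11 × 13
LCM(154, 198, 858) = 2 × 3^2 × 7 × 11 × 13 = 18018.
Smallest N > 103 is LCM + 103 = 18018 + 103 = 18121.

18121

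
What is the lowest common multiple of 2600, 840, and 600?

54600

2600 = 2^3 × 5^2 × 13
840 = 2^3 × 3 × 5 × 7
600 = 2^3 × 3 × 5^2
LCM(2600, 840, 600) = 2^3 × 3 × 5^2 × 7 × 13 = 54600.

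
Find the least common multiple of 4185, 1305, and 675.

606825

4185 = 3^3 × 5 × 31
1305 = 3^2 × 5 × 29
675 = 3^3 × 5^2
LCM(4185, 1305, 675) = 3^3 × 5^2 × 29 × 31 = 606825.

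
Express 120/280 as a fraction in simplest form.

3/7

120 = 2^3 × 3 × 5
280 = 2^3 × 5 × 7
gcd(120, 280) = 2^3 × 5 = 40.
Divide numerator and denominator by 40: 120/280 = 3/7.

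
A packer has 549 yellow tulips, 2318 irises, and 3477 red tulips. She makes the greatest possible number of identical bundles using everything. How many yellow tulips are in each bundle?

Number of bundles = gcd(549, 2318, 3477).
549 = 3^2 × 61
2318 = 2 × 19 × 61
3477 = 3 × 19 × 61
gcd(549, 2318, 3477) = 61.
yellow tulips per bundle = 549 / 61 = 9.

9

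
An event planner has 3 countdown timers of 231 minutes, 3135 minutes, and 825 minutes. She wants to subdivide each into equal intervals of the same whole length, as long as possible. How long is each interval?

The interval must divide each timer length; the longest such is the gcd.
231 = 3 × 7 × 11
3135 = 3 × 5 × 11 × 19
825 = 3 × 5^2 × 11
gcd(231, 3135, 825) = 3 × 11 = 33.

33 minutes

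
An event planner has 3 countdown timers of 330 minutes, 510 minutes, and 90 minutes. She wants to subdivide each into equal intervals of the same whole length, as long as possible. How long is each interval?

The interval must divide each timer length; the longest such is the gcd.
330 = 2 × 3 × 5 × 11
510 = 2 × 3 × 5 × 17
90 = 2 × 3^2 × 5
gcd(330, 510, 90) = 2 × 3 × 5 = 30.

30 minutes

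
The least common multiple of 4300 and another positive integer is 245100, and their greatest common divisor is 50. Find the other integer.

2850

gcd × lcm = product of the two integers, so the other integer is (50 × 245100) / 4300 = 2850.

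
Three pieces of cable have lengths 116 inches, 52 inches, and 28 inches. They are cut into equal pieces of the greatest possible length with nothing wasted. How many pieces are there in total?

49

Piece length = gcd(116, 52, 28).
116 = 2^2 × 29
52 = 2^2 × 13
28 = 2^2 × 7
gcd(116, 52, 28) = 2^2 = 4.
Total pieces = 116/4 + 52/4 + 28/4 = 29 + 13 + 7 = 49.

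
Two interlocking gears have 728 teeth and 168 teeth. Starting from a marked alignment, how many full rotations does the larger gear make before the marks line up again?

They are all back at their starting positions together after one LCM of the periods.
728 = 2^3 × 7 × 13
168 = 2^3 × 3 × 7
LCM(728, 168) = 2^3 × 3 × 7 × 13 = 2184.
Rotations for period 728: 2184 / 728 = 3.

3 rotations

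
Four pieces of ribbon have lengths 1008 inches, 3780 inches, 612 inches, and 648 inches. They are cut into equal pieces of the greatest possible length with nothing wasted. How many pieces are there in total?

168

Piece length = gcd(1008, 3780, 612, 648).
1008 = 2^4 × 3^2 × 7
3780 = 2^2 × 3^3 × 5 × 7
612 = 2^2 × 3^2 × 17
648 = 2^3 × 3^4
gcd(1008, 3780, 612, 648) = 2^2 × 3^2 = 36.
Total pieces = 1008/36 + 3780/36 + 612/36 + 648/36 = 28 + 105 + 17 + 18 = 168.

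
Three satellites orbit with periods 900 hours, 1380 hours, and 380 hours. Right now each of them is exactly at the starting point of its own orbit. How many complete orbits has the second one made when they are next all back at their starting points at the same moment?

They are all back at their starting positions together after one LCM of the periods.
900 = 2^2 × 3^2 × 5^2
1380 = 2^2 × 3 × 5 × 23
380 = 2^2 × 5 × 19
LCM(900, 1380, 380) = 2^2 × 3^2 × 5^2 × 19 × 23 = 393300.
Orbits for period 1380: 393300 / 1380 = 285.

285 orbits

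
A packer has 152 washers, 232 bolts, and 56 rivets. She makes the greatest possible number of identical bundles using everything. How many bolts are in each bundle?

Number of bundles = gcd(152, 232, 56).
152 = 2^3 × 19
232 = 2^3 × 29
56 = 2^3 × 7
gcd(152, 232, 56) = 2^3 = 8.
bolts per bundle = 232 / 8 = 29.

29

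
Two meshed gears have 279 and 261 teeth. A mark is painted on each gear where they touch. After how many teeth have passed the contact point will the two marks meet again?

8091 teeth

We need the least common multiple of the intervals.
279 = 3^2 × 31
261 = 3^2 × 29
LCM(279, 261) = 3^2 × 29 × 31 = 8091.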